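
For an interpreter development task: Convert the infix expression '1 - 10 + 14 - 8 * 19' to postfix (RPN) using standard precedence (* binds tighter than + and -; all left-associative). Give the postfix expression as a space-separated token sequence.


Applying the shunting-yard algorithm:
  Operand 1 -> output
  Push '-' onto operator stack -> op-stack: [-]
  Operand 10 -> output
  See '+' (prec 1); top '-' (prec 1) >= it -> pop '-' to output
  Push '+' onto operator stack -> op-stack: [+]
  Operand 14 -> output
  See '-' (prec 1); top '+' (prec 1) >= it -> pop '+' to output
  Push '-' onto operator stack -> op-stack: [-]
  Operand 8 -> output
  Push '*' onto operator stack -> op-stack: [-, *]
  Operand 19 -> output
  End of input: pop '*' to output
  End of input: pop '-' to output
Postfix result: 1 10 - 14 + 8 19 * -

1 10 - 14 + 8 19 * -


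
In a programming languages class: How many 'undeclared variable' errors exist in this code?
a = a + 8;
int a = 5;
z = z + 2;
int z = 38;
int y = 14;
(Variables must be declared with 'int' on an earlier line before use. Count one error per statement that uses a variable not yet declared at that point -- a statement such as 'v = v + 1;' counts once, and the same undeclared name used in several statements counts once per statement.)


Scanning code line by line:
  Line 1: use 'a' -> ERROR (undeclared)
  Line 2: declare 'a' -> declared = ['a']
  Line 3: use 'z' -> ERROR (undeclared)
  Line 4: declare 'z' -> declared = ['a', 'z']
  Line 5: declare 'y' -> declared = ['a', 'y', 'z']
Total undeclared variable errors: 2

2


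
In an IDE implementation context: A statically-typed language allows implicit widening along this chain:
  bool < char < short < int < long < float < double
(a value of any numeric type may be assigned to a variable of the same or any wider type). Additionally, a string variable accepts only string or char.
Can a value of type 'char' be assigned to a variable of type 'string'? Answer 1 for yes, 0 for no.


Target variable type: string
Source value type: char
Rule: string accepts only {string, char}
  source 'char' in {string, char}? Yes
Result: 1

1


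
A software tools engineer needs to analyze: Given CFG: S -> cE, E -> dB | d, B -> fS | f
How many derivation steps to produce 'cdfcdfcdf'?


Grammar: S -> cE, E -> dB | d, B -> fS | f
Deriving 'cdfcdfcdf':
Step 1: S -> cE => cE
Step 2: E -> dB => cdB
Step 3: B -> fS => cdfS
Step 4: S -> cE => cdfcE
Step 5: E -> dB => cdfcdB
Step 6: B -> fS => cdfcdfS
Step 7: S -> cE => cdfcdfcE
Step 8: E -> dB => cdfcdfcdB
Step 9: B -> f => cdfcdfcdf
Total derivation steps: 9

9


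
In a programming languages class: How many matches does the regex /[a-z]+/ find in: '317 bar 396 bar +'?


Pattern: /[a-z]+/ (identifiers)
Input: '317 bar 396 bar +'
Scanning for matches:
  Match 1: 'bar'
  Match 2: 'bar'
Total matches: 2

2


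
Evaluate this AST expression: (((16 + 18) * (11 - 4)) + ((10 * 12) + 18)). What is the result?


Expression: (((16 + 18) * (11 - 4)) + ((10 * 12) + 18))
Evaluating step by step:
  16 + 18 = 34
  11 - 4 = 7
  34 * 7 = 238
  10 * 12 = 120
  120 + 18 = 138
  238 + 138 = 376
Result: 376

376


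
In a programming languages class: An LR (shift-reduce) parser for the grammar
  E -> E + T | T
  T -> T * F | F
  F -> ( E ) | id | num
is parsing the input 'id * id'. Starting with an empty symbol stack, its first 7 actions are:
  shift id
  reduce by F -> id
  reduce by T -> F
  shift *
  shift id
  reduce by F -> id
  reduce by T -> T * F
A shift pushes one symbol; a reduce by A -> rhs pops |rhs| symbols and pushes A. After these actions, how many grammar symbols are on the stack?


Tracking the symbol stack through each action:
  Action 1: shift 'id' : push -> stack = [id] (size 1)
  Action 2: reduce by F -> id : pop 1, push F -> stack = [F] (size 1)
  Action 3: reduce by T -> F : pop 1, push T -> stack = [T] (size 1)
  Action 4: shift '*' : push -> stack = [T, *] (size 2)
  Action 5: shift 'id' : push -> stack = [T, *, id] (size 3)
  Action 6: reduce by F -> id : pop 1, push F -> stack = [T, *, F] (size 3)
  Action 7: reduce by T -> T * F : pop 3, push T -> stack = [T] (size 1)
Final stack size: 1

1


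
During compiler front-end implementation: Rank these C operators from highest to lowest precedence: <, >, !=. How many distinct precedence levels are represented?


Looking up precedence for each operator:
  < -> precedence 4
  > -> precedence 4
  != -> precedence 3
Sorted highest to lowest: <, >, !=
Distinct precedence values: [4, 3]
Number of distinct levels: 2

2


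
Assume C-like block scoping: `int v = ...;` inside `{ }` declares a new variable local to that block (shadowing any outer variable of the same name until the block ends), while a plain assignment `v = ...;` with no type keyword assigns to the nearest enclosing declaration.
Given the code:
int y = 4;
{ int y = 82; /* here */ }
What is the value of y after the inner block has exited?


Analyzing scoping rules:
Outer scope: declares y = 4
Inner block: 'int y = 82;' declares a NEW y that shadows the outer one
When the block exits the inner y goes out of scope; the outer y was never modified -> 4
Result: 4

4


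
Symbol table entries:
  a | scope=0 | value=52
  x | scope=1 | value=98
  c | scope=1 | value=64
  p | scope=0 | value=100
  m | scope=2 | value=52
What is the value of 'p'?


Searching symbol table for 'p':
  a | scope=0 | value=52
  x | scope=1 | value=98
  c | scope=1 | value=64
  p | scope=0 | value=100 <- MATCH
  m | scope=2 | value=52
Found 'p' at scope 0 with value 100

100


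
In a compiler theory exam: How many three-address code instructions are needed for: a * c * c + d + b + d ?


Expression: a * c * c + d + b + d
Generating three-address code (respecting * over +/- precedence):
  Instruction 1: t1 = a * c
  Instruction 2: t2 = t1 * c
  Instruction 3: t3 = t2 + d
  Instruction 4: t4 = t3 + b
  Instruction 5: t5 = t4 + d
Total instructions: 5

5


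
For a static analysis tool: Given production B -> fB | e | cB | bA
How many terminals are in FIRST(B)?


Production: B -> fB | e | cB | bA
Examining each alternative for leading terminals:
  B -> fB : first terminal = 'f'
  B -> e : first terminal = 'e'
  B -> cB : first terminal = 'c'
  B -> bA : first terminal = 'b'
FIRST(B) = {b, c, e, f}
Count: 4

4


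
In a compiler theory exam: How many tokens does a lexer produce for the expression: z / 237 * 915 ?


Scanning 'z / 237 * 915'
Token 1: 'z' -> identifier
Token 2: '/' -> operator
Token 3: '237' -> integer_literal
Token 4: '*' -> operator
Token 5: '915' -> integer_literal
Total tokens: 5

5


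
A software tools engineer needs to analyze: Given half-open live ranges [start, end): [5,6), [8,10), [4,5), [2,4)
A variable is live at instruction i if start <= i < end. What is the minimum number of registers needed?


Live ranges:
  Var0: [5, 6)
  Var1: [8, 10)
  Var2: [4, 5)
  Var3: [2, 4)
Sweep-line events (position, delta, active):
  pos=2 start -> active=1
  pos=4 end -> active=0
  pos=4 start -> active=1
  pos=5 end -> active=0
  pos=5 start -> active=1
  pos=6 end -> active=0
  pos=8 start -> active=1
  pos=10 end -> active=0
Maximum simultaneous active: 1
Minimum registers needed: 1

1


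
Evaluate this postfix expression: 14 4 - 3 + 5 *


Processing tokens left to right:
Push 14, Push 4
Pop 14 and 4, compute 14 - 4 = 10, push 10
Push 3
Pop 10 and 3, compute 10 + 3 = 13, push 13
Push 5
Pop 13 and 5, compute 13 * 5 = 65, push 65
Stack result: 65

65


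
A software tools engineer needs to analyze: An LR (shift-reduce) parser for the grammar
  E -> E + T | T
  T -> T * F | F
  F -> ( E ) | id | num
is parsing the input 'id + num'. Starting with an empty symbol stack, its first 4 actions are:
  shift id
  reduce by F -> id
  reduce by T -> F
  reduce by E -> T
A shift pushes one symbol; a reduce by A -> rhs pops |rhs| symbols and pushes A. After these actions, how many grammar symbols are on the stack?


Tracking the symbol stack through each action:
  Action 1: shift 'id' : push -> stack = [id] (size 1)
  Action 2: reduce by F -> id : pop 1, push F -> stack = [F] (size 1)
  Action 3: reduce by T -> F : pop 1, push T -> stack = [T] (size 1)
  Action 4: reduce by E -> T : pop 1, push E -> stack = [E] (size 1)
Final stack size: 1

1


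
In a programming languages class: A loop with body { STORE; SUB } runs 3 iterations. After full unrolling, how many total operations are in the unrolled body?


Loop body operations: STORE, SUB (2 ops per iteration)
Unrolling 3 iterations:
  Iteration 1: STORE, SUB (2 ops)
  Iteration 2: STORE, SUB (2 ops)
  Iteration 3: STORE, SUB (2 ops)
Total: 3 iterations * 2 ops/iter = 6 operations

6


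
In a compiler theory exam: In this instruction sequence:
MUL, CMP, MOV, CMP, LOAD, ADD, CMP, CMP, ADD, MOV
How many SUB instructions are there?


Scanning instruction sequence for SUB:
  Position 1: MUL
  Position 2: CMP
  Position 3: MOV
  Position 4: CMP
  Position 5: LOAD
  Position 6: ADD
  Position 7: CMP
  Position 8: CMP
  Position 9: ADD
  Position 10: MOV
Matches at positions: []
Total SUB count: 0

0


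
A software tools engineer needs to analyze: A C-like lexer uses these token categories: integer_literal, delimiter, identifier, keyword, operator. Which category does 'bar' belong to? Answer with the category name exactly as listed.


Token: 'bar'
Checking categories:
  identifier: YES
  integer_literal: no
  operator: no
  keyword: no
  delimiter: no
Category: identifier

identifier


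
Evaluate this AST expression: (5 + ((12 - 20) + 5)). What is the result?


Expression: (5 + ((12 - 20) + 5))
Evaluating step by step:
  12 - 20 = -8
  -8 + 5 = -3
  5 + -3 = 2
Result: 2

2


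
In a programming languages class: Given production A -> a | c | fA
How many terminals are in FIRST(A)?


Production: A -> a | c | fA
Examining each alternative for leading terminals:
  A -> a : first terminal = 'a'
  A -> c : first terminal = 'c'
  A -> fA : first terminal = 'f'
FIRST(A) = {a, c, f}
Count: 3

3


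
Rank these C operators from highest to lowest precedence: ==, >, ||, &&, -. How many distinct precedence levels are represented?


Looking up precedence for each operator:
  == -> precedence 3
  > -> precedence 4
  || -> precedence 1
  && -> precedence 2
  - -> precedence 5
Sorted highest to lowest: -, >, ==, &&, ||
Distinct precedence values: [5, 4, 3, 2, 1]
Number of distinct levels: 5

5


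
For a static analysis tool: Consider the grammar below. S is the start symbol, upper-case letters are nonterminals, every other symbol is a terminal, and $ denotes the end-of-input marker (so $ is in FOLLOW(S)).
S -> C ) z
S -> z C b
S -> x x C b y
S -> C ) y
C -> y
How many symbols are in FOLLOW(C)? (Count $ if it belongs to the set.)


S is the start symbol and does not occur in any rule body, so FOLLOW(S) = {$}.
Examining every occurrence of C in a rule body:
  S -> C ) z : C is followed by terminal ')' -> add ')'
  S -> z C b : C is followed by terminal 'b' -> add 'b'
  S -> x x C b y : C is followed by terminal 'b' -> add 'b' (already in the set)
  S -> C ) y : C is followed by terminal ')' -> add ')' (already in the set)
  C -> y : C does not occur in the body -> contributes nothing
FOLLOW(C) = {), b}
Count: 2

2


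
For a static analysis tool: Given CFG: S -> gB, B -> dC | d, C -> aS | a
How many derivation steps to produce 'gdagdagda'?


Grammar: S -> gB, B -> dC | d, C -> aS | a
Deriving 'gdagdagda':
Step 1: S -> gB => gB
Step 2: B -> dC => gdC
Step 3: C -> aS => gdaS
Step 4: S -> gB => gdagB
Step 5: B -> dC => gdagdC
Step 6: C -> aS => gdagdaS
Step 7: S -> gB => gdagdagB
Step 8: B -> dC => gdagdagdC
Step 9: C -> a => gdagdagda
Total derivation steps: 9

9


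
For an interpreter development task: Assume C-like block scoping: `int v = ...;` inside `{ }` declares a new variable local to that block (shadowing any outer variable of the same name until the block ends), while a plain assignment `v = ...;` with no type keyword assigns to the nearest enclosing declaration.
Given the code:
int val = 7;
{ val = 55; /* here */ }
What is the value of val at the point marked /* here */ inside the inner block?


Analyzing scoping rules:
Outer scope: declares val = 7
Inner block: 'val = 55;' has no type keyword, so it is an assignment to the outer val (no shadowing)
Inside the block, after the assignment -> 55
Result: 55

55


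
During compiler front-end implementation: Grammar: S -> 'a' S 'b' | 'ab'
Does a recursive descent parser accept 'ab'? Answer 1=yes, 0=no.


Grammar accepts strings of the form a^n b^n (n >= 1)
Word: 'ab'
Counting: 1 a's and 1 b's
Check: 1 == 1? Yes
Derivation (S -> aSb applied 0 time(s), then S -> ab): S => ab
Accepted

1


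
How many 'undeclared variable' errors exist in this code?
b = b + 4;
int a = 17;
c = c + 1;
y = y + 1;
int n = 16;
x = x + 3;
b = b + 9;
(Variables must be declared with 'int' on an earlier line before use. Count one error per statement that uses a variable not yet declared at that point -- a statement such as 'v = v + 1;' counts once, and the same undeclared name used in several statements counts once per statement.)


Scanning code line by line:
  Line 1: use 'b' -> ERROR (undeclared)
  Line 2: declare 'a' -> declared = ['a']
  Line 3: use 'c' -> ERROR (undeclared)
  Line 4: use 'y' -> ERROR (undeclared)
  Line 5: declare 'n' -> declared = ['a', 'n']
  Line 6: use 'x' -> ERROR (undeclared)
  Line 7: use 'b' -> ERROR (undeclared)
Total undeclared variable errors: 5

5


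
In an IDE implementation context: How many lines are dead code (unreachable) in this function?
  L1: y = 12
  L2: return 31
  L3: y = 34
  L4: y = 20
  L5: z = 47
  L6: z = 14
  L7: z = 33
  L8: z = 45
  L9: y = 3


Analyzing control flow:
  L1: reachable (before return)
  L2: reachable (return statement)
  L3: DEAD (after return at L2)
  L4: DEAD (after return at L2)
  L5: DEAD (after return at L2)
  L6: DEAD (after return at L2)
  L7: DEAD (after return at L2)
  L8: DEAD (after return at L2)
  L9: DEAD (after return at L2)
Return at L2, total lines = 9
Dead lines: L3 through L9
Count: 7

7


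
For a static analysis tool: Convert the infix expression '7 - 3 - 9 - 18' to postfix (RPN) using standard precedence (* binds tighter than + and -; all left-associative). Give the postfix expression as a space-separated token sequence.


Applying the shunting-yard algorithm:
  Operand 7 -> output
  Push '-' onto operator stack -> op-stack: [-]
  Operand 3 -> output
  See '-' (prec 1); top '-' (prec 1) >= it -> pop '-' to output
  Push '-' onto operator stack -> op-stack: [-]
  Operand 9 -> output
  See '-' (prec 1); top '-' (prec 1) >= it -> pop '-' to output
  Push '-' onto operator stack -> op-stack: [-]
  Operand 18 -> output
  End of input: pop '-' to output
Postfix result: 7 3 - 9 - 18 -

7 3 - 9 - 18 -


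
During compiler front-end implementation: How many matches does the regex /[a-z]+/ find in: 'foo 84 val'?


Pattern: /[a-z]+/ (identifiers)
Input: 'foo 84 val'
Scanning for matches:
  Match 1: 'foo'
  Match 2: 'val'
Total matches: 2

2


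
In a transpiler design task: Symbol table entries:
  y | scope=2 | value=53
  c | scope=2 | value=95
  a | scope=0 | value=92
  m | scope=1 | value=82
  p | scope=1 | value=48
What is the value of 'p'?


Searching symbol table for 'p':
  y | scope=2 | value=53
  c | scope=2 | value=95
  a | scope=0 | value=92
  m | scope=1 | value=82
  p | scope=1 | value=48 <- MATCH
Found 'p' at scope 1 with value 48

48


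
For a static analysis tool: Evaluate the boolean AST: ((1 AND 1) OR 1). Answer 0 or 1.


Step 1: Evaluate inner node
  1 AND 1 = 1
Step 2: Evaluate root node
  1 OR 1 = 1

1


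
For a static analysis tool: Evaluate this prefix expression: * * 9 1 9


Parsing prefix expression: * * 9 1 9
Step 1: Innermost operation '* 9 1'
  9 * 1 = 9
Step 2: Outer operation '* [9] 9'
  9 * 9 = 81

81


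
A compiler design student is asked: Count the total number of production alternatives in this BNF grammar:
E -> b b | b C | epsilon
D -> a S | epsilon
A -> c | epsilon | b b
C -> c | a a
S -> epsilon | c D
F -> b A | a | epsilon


Counting alternatives per rule:
  E: 3 alternative(s)
  D: 2 alternative(s)
  A: 3 alternative(s)
  C: 2 alternative(s)
  S: 2 alternative(s)
  F: 3 alternative(s)
Sum: 3 + 2 + 3 + 2 + 2 + 3 = 15

15


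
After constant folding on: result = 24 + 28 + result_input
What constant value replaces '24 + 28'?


Identifying constant sub-expression:
  Original: result = 24 + 28 + result_input
  24 and 28 are both compile-time constants
  Evaluating: 24 + 28 = 52
  After folding: result = 52 + result_input

52


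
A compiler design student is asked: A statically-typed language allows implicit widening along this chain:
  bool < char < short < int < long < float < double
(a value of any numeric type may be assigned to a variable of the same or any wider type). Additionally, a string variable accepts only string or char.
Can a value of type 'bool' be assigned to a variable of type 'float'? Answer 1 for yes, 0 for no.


Target variable type: float
Source value type: bool
Numeric ranks: bool=0, float=5
Widening allowed iff rank(source) <= rank(target): 0 <= 5? Yes
Result: 1

1


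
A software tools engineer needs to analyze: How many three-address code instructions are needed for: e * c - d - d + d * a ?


Expression: e * c - d - d + d * a
Generating three-address code (respecting * over +/- precedence):
  Instruction 1: t1 = e * c
  Instruction 2: t2 = d * a
  Instruction 3: t3 = t1 - d
  Instruction 4: t4 = t3 - d
  Instruction 5: t5 = t4 + t2
Total instructions: 5

5


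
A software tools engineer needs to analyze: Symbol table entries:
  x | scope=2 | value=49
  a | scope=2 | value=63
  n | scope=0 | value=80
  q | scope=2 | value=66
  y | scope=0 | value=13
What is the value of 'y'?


Searching symbol table for 'y':
  x | scope=2 | value=49
  a | scope=2 | value=63
  n | scope=0 | value=80
  q | scope=2 | value=66
  y | scope=0 | value=13 <- MATCH
Found 'y' at scope 0 with value 13

13


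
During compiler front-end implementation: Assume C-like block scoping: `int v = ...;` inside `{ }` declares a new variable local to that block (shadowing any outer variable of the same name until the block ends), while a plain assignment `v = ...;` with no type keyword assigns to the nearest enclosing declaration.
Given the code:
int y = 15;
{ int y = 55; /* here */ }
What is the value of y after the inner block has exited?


Analyzing scoping rules:
Outer scope: declares y = 15
Inner block: 'int y = 55;' declares a NEW y that shadows the outer one
When the block exits the inner y goes out of scope; the outer y was never modified -> 15
Result: 15

15


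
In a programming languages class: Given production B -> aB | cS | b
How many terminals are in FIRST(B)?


Production: B -> aB | cS | b
Examining each alternative for leading terminals:
  B -> aB : first terminal = 'a'
  B -> cS : first terminal = 'c'
  B -> b : first terminal = 'b'
FIRST(B) = {a, b, c}
Count: 3

3


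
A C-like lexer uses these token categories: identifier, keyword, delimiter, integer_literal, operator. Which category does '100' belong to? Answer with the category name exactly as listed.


Token: '100'
Checking categories:
  identifier: no
  integer_literal: YES
  operator: no
  keyword: no
  delimiter: no
Category: integer_literal

integer_literal


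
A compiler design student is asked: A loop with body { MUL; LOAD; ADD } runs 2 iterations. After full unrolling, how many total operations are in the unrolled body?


Loop body operations: MUL, LOAD, ADD (3 ops per iteration)
Unrolling 2 iterations:
  Iteration 1: MUL, LOAD, ADD (3 ops)
  Iteration 2: MUL, LOAD, ADD (3 ops)
Total: 2 iterations * 3 ops/iter = 6 operations

6


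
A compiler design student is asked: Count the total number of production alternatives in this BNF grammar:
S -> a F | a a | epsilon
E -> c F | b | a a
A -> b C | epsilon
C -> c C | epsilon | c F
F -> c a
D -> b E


Counting alternatives per rule:
  S: 3 alternative(s)
  E: 3 alternative(s)
  A: 2 alternative(s)
  C: 3 alternative(s)
  F: 1 alternative(s)
  D: 1 alternative(s)
Sum: 3 + 3 + 2 + 3 + 1 + 1 = 13

13


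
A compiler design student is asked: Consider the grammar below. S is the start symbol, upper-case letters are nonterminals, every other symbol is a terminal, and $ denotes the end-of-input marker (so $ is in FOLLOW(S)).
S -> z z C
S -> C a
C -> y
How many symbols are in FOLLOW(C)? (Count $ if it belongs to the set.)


S is the start symbol and does not occur in any rule body, so FOLLOW(S) = {$}.
Examining every occurrence of C in a rule body:
  S -> z z C : C is at the right end -> add FOLLOW(S) = {$}
  S -> C a : C is followed by terminal 'a' -> add 'a'
  C -> y : C does not occur in the body -> contributes nothing
FOLLOW(C) = {a, $}
Count: 2

2


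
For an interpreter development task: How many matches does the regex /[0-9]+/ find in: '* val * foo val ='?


Pattern: /[0-9]+/ (int literals)
Input: '* val * foo val ='
Scanning for matches:
Total matches: 0

0


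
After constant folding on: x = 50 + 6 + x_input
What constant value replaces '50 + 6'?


Identifying constant sub-expression:
  Original: x = 50 + 6 + x_input
  50 and 6 are both compile-time constants
  Evaluating: 50 + 6 = 56
  After folding: x = 56 + x_input

56


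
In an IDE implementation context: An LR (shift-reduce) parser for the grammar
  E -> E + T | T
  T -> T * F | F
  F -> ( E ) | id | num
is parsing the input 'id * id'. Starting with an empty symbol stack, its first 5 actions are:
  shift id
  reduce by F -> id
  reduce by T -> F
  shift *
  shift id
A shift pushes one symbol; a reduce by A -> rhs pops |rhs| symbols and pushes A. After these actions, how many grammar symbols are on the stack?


Tracking the symbol stack through each action:
  Action 1: shift 'id' : push -> stack = [id] (size 1)
  Action 2: reduce by F -> id : pop 1, push F -> stack = [F] (size 1)
  Action 3: reduce by T -> F : pop 1, push T -> stack = [T] (size 1)
  Action 4: shift '*' : push -> stack = [T, *] (size 2)
  Action 5: shift 'id' : push -> stack = [T, *, id] (size 3)
Final stack size: 3

3


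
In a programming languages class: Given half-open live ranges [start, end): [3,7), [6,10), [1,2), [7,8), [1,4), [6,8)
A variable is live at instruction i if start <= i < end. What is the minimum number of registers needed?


Live ranges:
  Var0: [3, 7)
  Var1: [6, 10)
  Var2: [1, 2)
  Var3: [7, 8)
  Var4: [1, 4)
  Var5: [6, 8)
Sweep-line events (position, delta, active):
  pos=1 start -> active=1
  pos=1 start -> active=2
  pos=2 end -> active=1
  pos=3 start -> active=2
  pos=4 end -> active=1
  pos=6 start -> active=2
  pos=6 start -> active=3
  pos=7 end -> active=2
  pos=7 start -> active=3
  pos=8 end -> active=2
  pos=8 end -> active=1
  pos=10 end -> active=0
Maximum simultaneous active: 3
Minimum registers needed: 3

3


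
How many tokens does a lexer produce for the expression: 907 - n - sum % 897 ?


Scanning '907 - n - sum % 897'
Token 1: '907' -> integer_literal
Token 2: '-' -> operator
Token 3: 'n' -> identifier
Token 4: '-' -> operator
Token 5: 'sum' -> identifier
Token 6: '%' -> operator
Token 7: '897' -> integer_literal
Total tokens: 7

7


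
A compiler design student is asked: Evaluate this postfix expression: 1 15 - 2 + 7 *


Processing tokens left to right:
Push 1, Push 15
Pop 1 and 15, compute 1 - 15 = -14, push -14
Push 2
Pop -14 and 2, compute -14 + 2 = -12, push -12
Push 7
Pop -12 and 7, compute -12 * 7 = -84, push -84
Stack result: -84

-84


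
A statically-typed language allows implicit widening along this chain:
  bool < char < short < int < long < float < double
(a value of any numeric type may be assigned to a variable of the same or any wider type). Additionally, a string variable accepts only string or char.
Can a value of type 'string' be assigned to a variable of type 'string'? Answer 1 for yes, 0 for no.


Target variable type: string
Source value type: string
Rule: string accepts only {string, char}
  source 'string' in {string, char}? Yes
Result: 1

1


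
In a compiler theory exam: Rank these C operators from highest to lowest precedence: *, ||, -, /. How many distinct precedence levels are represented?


Looking up precedence for each operator:
  * -> precedence 6
  || -> precedence 1
  - -> precedence 5
  / -> precedence 6
Sorted highest to lowest: *, /, -, ||
Distinct precedence values: [6, 5, 1]
Number of distinct levels: 3

3


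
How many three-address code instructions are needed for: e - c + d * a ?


Expression: e - c + d * a
Generating three-address code (respecting * over +/- precedence):
  Instruction 1: t1 = d * a
  Instruction 2: t2 = e - c
  Instruction 3: t3 = t2 + t1
Total instructions: 3

3


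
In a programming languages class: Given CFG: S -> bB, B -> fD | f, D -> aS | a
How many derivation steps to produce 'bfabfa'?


Grammar: S -> bB, B -> fD | f, D -> aS | a
Deriving 'bfabfa':
Step 1: S -> bB => bB
Step 2: B -> fD => bfD
Step 3: D -> aS => bfaS
Step 4: S -> bB => bfabB
Step 5: B -> fD => bfabfD
Step 6: D -> a => bfabfa
Total derivation steps: 6

6


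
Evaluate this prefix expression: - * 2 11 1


Parsing prefix expression: - * 2 11 1
Step 1: Innermost operation '* 2 11'
  2 * 11 = 22
Step 2: Outer operation '- [22] 1'
  22 - 1 = 21

21


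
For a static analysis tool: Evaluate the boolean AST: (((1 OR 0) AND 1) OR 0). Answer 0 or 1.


Step 1: Evaluate inner node
  1 OR 0 = 1
Step 2: Evaluate next node
  1 AND 1 = 1
Step 3: Evaluate root node
  1 OR 0 = 1

1


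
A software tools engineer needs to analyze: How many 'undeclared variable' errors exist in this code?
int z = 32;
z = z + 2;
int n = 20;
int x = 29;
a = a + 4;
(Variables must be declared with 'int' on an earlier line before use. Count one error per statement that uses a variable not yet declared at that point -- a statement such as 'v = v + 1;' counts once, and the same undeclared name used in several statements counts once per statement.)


Scanning code line by line:
  Line 1: declare 'z' -> declared = ['z']
  Line 2: use 'z' -> OK (declared)
  Line 3: declare 'n' -> declared = ['n', 'z']
  Line 4: declare 'x' -> declared = ['n', 'x', 'z']
  Line 5: use 'a' -> ERROR (undeclared)
Total undeclared variable errors: 1

1


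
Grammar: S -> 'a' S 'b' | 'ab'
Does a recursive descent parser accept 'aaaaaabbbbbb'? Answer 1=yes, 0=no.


Grammar accepts strings of the form a^n b^n (n >= 1)
Word: 'aaaaaabbbbbb'
Counting: 6 a's and 6 b's
Check: 6 == 6? Yes
Derivation (S -> aSb applied 5 time(s), then S -> ab): S => aSb => aaSbb => aaaSbbb => aaaaSbbbb => aaaaaSbbbbb => aaaaaabbbbbb
Accepted

1


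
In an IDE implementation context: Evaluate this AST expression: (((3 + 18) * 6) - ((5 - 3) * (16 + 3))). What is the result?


Expression: (((3 + 18) * 6) - ((5 - 3) * (16 + 3)))
Evaluating step by step:
  3 + 18 = 21
  21 * 6 = 126
  5 - 3 = 2
  16 + 3 = 19
  2 * 19 = 38
  126 - 38 = 88
Result: 88

88


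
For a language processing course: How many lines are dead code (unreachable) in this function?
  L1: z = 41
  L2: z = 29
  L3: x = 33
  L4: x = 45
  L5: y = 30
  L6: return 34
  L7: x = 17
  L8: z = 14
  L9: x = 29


Analyzing control flow:
  L1: reachable (before return)
  L2: reachable (before return)
  L3: reachable (before return)
  L4: reachable (before return)
  L5: reachable (before return)
  L6: reachable (return statement)
  L7: DEAD (after return at L6)
  L8: DEAD (after return at L6)
  L9: DEAD (after return at L6)
Return at L6, total lines = 9
Dead lines: L7 through L9
Count: 3

3


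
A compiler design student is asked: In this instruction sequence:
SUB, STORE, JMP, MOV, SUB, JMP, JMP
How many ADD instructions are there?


Scanning instruction sequence for ADD:
  Position 1: SUB
  Position 2: STORE
  Position 3: JMP
  Position 4: MOV
  Position 5: SUB
  Position 6: JMP
  Position 7: JMP
Matches at positions: []
Total ADD count: 0

0


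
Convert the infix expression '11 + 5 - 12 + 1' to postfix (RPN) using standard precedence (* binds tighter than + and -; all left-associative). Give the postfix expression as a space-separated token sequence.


Applying the shunting-yard algorithm:
  Operand 11 -> output
  Push '+' onto operator stack -> op-stack: [+]
  Operand 5 -> output
  See '-' (prec 1); top '+' (prec 1) >= it -> pop '+' to output
  Push '-' onto operator stack -> op-stack: [-]
  Operand 12 -> output
  See '+' (prec 1); top '-' (prec 1) >= it -> pop '-' to output
  Push '+' onto operator stack -> op-stack: [+]
  Operand 1 -> output
  End of input: pop '+' to output
Postfix result: 11 5 + 12 - 1 +

11 5 + 12 - 1 +


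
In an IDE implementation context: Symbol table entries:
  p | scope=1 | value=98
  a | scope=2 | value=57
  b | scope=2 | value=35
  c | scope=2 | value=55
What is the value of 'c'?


Searching symbol table for 'c':
  p | scope=1 | value=98
  a | scope=2 | value=57
  b | scope=2 | value=35
  c | scope=2 | value=55 <- MATCH
Found 'c' at scope 2 with value 55

55


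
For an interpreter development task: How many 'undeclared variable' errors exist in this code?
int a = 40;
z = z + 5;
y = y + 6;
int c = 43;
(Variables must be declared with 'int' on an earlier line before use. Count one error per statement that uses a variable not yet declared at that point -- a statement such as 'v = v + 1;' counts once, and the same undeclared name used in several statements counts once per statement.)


Scanning code line by line:
  Line 1: declare 'a' -> declared = ['a']
  Line 2: use 'z' -> ERROR (undeclared)
  Line 3: use 'y' -> ERROR (undeclared)
  Line 4: declare 'c' -> declared = ['a', 'c']
Total undeclared variable errors: 2

2


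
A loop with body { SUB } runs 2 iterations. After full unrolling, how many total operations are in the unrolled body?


Loop body operations: SUB (1 op per iteration)
Unrolling 2 iterations:
  Iteration 1: SUB (1 ops)
  Iteration 2: SUB (1 ops)
Total: 2 iterations * 1 ops/iter = 2 operations

2


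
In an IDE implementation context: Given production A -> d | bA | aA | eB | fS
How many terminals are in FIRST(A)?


Production: A -> d | bA | aA | eB | fS
Examining each alternative for leading terminals:
  A -> d : first terminal = 'd'
  A -> bA : first terminal = 'b'
  A -> aA : first terminal = 'a'
  A -> eB : first terminal = 'e'
  A -> fS : first terminal = 'f'
FIRST(A) = {a, b, d, e, f}
Count: 5

5


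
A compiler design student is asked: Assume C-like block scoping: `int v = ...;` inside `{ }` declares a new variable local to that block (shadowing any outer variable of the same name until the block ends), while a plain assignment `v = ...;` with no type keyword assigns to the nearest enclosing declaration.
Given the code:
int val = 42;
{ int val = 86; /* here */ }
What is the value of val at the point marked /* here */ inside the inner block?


Analyzing scoping rules:
Outer scope: declares val = 42
Inner block: 'int val = 86;' declares a NEW val that shadows the outer one
Inside the block the inner declaration is in scope -> 86
Result: 86

86


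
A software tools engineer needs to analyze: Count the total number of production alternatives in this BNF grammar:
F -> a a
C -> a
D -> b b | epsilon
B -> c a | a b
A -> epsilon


Counting alternatives per rule:
  F: 1 alternative(s)
  C: 1 alternative(s)
  D: 2 alternative(s)
  B: 2 alternative(s)
  A: 1 alternative(s)
Sum: 1 + 1 + 2 + 2 + 1 = 7

7


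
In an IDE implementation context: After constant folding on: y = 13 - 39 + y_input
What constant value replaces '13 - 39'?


Identifying constant sub-expression:
  Original: y = 13 - 39 + y_input
  13 and 39 are both compile-time constants
  Evaluating: 13 - 39 = -26
  After folding: y = -26 + y_input

-26


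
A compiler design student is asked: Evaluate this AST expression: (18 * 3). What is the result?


Expression: (18 * 3)
Evaluating step by step:
  18 * 3 = 54
Result: 54

54


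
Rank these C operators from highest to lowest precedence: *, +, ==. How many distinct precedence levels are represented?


Looking up precedence for each operator:
  * -> precedence 6
  + -> precedence 5
  == -> precedence 3
Sorted highest to lowest: *, +, ==
Distinct precedence values: [6, 5, 3]
Number of distinct levels: 3

3


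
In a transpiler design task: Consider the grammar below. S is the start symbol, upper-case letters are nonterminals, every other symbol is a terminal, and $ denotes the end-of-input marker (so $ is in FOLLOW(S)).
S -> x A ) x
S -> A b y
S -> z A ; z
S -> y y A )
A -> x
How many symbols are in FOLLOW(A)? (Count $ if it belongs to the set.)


S is the start symbol and does not occur in any rule body, so FOLLOW(S) = {$}.
Examining every occurrence of A in a rule body:
  S -> x A ) x : A is followed by terminal ')' -> add ')'
  S -> A b y : A is followed by terminal 'b' -> add 'b'
  S -> z A ; z : A is followed by terminal ';' -> add ';'
  S -> y y A ) : A is followed by terminal ')' -> add ')' (already in the set)
  A -> x : A does not occur in the body -> contributes nothing
FOLLOW(A) = {), ;, b}
Count: 3

3


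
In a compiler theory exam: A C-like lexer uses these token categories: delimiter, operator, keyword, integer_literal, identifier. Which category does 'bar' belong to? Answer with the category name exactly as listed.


Token: 'bar'
Checking categories:
  identifier: YES
  integer_literal: no
  operator: no
  keyword: no
  delimiter: no
Category: identifier

identifier


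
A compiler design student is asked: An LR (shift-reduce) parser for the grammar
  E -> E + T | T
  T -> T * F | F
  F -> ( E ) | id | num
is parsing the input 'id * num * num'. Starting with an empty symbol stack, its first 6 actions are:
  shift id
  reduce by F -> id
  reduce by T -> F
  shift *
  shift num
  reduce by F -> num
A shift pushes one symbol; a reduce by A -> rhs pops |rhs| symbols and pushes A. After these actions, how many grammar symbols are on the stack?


Tracking the symbol stack through each action:
  Action 1: shift 'id' : push -> stack = [id] (size 1)
  Action 2: reduce by F -> id : pop 1, push F -> stack = [F] (size 1)
  Action 3: reduce by T -> F : pop 1, push T -> stack = [T] (size 1)
  Action 4: shift '*' : push -> stack = [T, *] (size 2)
  Action 5: shift 'num' : push -> stack = [T, *, num] (size 3)
  Action 6: reduce by F -> num : pop 1, push F -> stack = [T, *, F] (size 3)
Final stack size: 3

3


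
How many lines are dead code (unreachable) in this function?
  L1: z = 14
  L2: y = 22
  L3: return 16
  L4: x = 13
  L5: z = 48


Analyzing control flow:
  L1: reachable (before return)
  L2: reachable (before return)
  L3: reachable (return statement)
  L4: DEAD (after return at L3)
  L5: DEAD (after return at L3)
Return at L3, total lines = 5
Dead lines: L4 through L5
Count: 2

2


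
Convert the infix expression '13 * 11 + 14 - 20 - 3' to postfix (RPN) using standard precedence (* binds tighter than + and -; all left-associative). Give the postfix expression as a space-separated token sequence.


Applying the shunting-yard algorithm:
  Operand 13 -> output
  Push '*' onto operator stack -> op-stack: [*]
  Operand 11 -> output
  See '+' (prec 1); top '*' (prec 2) >= it -> pop '*' to output
  Push '+' onto operator stack -> op-stack: [+]
  Operand 14 -> output
  See '-' (prec 1); top '+' (prec 1) >= it -> pop '+' to output
  Push '-' onto operator stack -> op-stack: [-]
  Operand 20 -> output
  See '-' (prec 1); top '-' (prec 1) >= it -> pop '-' to output
  Push '-' onto operator stack -> op-stack: [-]
  Operand 3 -> output
  End of input: pop '-' to output
Postfix result: 13 11 * 14 + 20 - 3 -

13 11 * 14 + 20 - 3 -


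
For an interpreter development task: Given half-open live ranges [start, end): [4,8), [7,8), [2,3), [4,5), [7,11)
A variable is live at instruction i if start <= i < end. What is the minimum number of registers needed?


Live ranges:
  Var0: [4, 8)
  Var1: [7, 8)
  Var2: [2, 3)
  Var3: [4, 5)
  Var4: [7, 11)
Sweep-line events (position, delta, active):
  pos=2 start -> active=1
  pos=3 end -> active=0
  pos=4 start -> active=1
  pos=4 start -> active=2
  pos=5 end -> active=1
  pos=7 start -> active=2
  pos=7 start -> active=3
  pos=8 end -> active=2
  pos=8 end -> active=1
  pos=11 end -> active=0
Maximum simultaneous active: 3
Minimum registers needed: 3

3


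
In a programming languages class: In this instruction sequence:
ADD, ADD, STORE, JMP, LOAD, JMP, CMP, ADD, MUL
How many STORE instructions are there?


Scanning instruction sequence for STORE:
  Position 1: ADD
  Position 2: ADD
  Position 3: STORE <- MATCH
  Position 4: JMP
  Position 5: LOAD
  Position 6: JMP
  Position 7: CMP
  Position 8: ADD
  Position 9: MUL
Matches at positions: [3]
Total STORE count: 1

1


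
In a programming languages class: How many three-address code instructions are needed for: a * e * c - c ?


Expression: a * e * c - c
Generating three-address code (respecting * over +/- precedence):
  Instruction 1: t1 = a * e
  Instruction 2: t2 = t1 * c
  Instruction 3: t3 = t2 - c
Total instructions: 3

3


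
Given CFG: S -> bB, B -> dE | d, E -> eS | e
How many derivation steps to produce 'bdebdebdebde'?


Grammar: S -> bB, B -> dE | d, E -> eS | e
Deriving 'bdebdebdebde':
Step 1: S -> bB => bB
Step 2: B -> dE => bdE
Step 3: E -> eS => bdeS
Step 4: S -> bB => bdebB
Step 5: B -> dE => bdebdE
Step 6: E -> eS => bdebdeS
Step 7: S -> bB => bdebdebB
Step 8: B -> dE => bdebdebdE
Step 9: E -> eS => bdebdebdeS
Step 10: S -> bB => bdebdebdebB
Step 11: B -> dE => bdebdebdebdE
Step 12: E -> e => bdebdebdebde
Total derivation steps: 12

12


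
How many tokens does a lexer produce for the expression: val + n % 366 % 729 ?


Scanning 'val + n % 366 % 729'
Token 1: 'val' -> identifier
Token 2: '+' -> operator
Token 3: 'n' -> identifier
Token 4: '%' -> operator
Token 5: '366' -> integer_literal
Token 6: '%' -> operator
Token 7: '729' -> integer_literal
Total tokens: 7

7


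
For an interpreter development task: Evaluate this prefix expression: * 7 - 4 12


Parsing prefix expression: * 7 - 4 12
Step 1: Innermost operation '- 4 12'
  4 - 12 = -8
Step 2: Outer operation '* 7 [-8]'
  7 * -8 = -56

-56


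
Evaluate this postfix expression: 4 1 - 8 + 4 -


Processing tokens left to right:
Push 4, Push 1
Pop 4 and 1, compute 4 - 1 = 3, push 3
Push 8
Pop 3 and 8, compute 3 + 8 = 11, push 11
Push 4
Pop 11 and 4, compute 11 - 4 = 7, push 7
Stack result: 7

7


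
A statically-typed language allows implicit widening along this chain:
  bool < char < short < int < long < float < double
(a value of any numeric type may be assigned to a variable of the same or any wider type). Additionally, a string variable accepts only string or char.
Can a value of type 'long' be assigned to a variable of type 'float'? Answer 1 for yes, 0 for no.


Target variable type: float
Source value type: long
Numeric ranks: long=4, float=5
Widening allowed iff rank(source) <= rank(target): 4 <= 5? Yes
Result: 1

1


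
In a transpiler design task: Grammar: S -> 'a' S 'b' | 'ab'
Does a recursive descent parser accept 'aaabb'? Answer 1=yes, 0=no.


Grammar accepts strings of the form a^n b^n (n >= 1)
Word: 'aaabb'
Counting: 3 a's and 2 b's
Check: 3 == 2? No
Mismatch: a-count != b-count
Rejected

0


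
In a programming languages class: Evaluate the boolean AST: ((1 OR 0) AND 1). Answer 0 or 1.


Step 1: Evaluate inner node
  1 OR 0 = 1
Step 2: Evaluate root node
  1 AND 1 = 1

1


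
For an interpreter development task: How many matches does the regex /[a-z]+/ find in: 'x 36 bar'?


Pattern: /[a-z]+/ (identifiers)
Input: 'x 36 bar'
Scanning for matches:
  Match 1: 'x'
  Match 2: 'bar'
Total matches: 2

2


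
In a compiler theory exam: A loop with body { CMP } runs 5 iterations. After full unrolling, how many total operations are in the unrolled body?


Loop body operations: CMP (1 op per iteration)
Unrolling 5 iterations:
  Iteration 1: CMP (1 ops)
  Iteration 2: CMP (1 ops)
  Iteration 3: CMP (1 ops)
  Iteration 4: CMP (1 ops)
  Iteration 5: CMP (1 ops)
Total: 5 iterations * 1 ops/iter = 5 operations

5
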